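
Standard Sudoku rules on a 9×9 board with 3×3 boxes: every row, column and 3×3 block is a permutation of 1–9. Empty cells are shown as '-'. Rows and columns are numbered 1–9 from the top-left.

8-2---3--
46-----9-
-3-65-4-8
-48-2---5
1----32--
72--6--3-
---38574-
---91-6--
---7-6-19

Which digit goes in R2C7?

R3C1 = 9: row 3 has {3,4,5,6,8}; col 1 has {1,4,7,8}; box has {2,3,4,6,8} → only 9 remains.
R4C4 = 1: row 4 has {2,4,5,8}; col 4 has {3,6,7,9}; box has {2,3,6} → only 1 remains.
R4C7 = 9: row 4 has {1,2,4,5,8}; col 7 has {2,3,4,6,7}; box has {2,3,5} → only 9 remains.
R7C9 = 2: row 7 has {3,4,5,7,8}; col 9 has {5,8,9}; box has {1,4,6,7,9} → only 2 remains.
R8C9 = 3: row 8 has {1,6,9}; col 9 has {2,5,8,9}; box has {1,2,4,6,7,9} → only 3 remains.
R9C5 = 4: row 9 has {1,6,7,9}; col 5 has {1,2,5,6,8}; box has {1,3,5,6,7,8,9} → only 4 remains.
R1C4 = 4: row 1 has {2,3,8}; col 4 has {1,3,6,7,9}; box has {5,6} → only 4 remains.
R4C6 = 7: row 4 has {1,2,4,5,8,9}; col 6 has {3,5,6}; box has {1,2,3,6} → only 7 remains.
R4C8 = 6: row 4 has {1,2,4,5,7,8,9}; col 8 has {1,3,4,9}; box has {2,3,5,9} → only 6 remains.
R5C5 = 9: row 5 has {1,2,3}; col 5 has {1,2,4,5,6,8}; box has {1,2,3,6,7} → only 9 remains.
R7C1 = 6: row 7 has {2,3,4,5,7,8}; col 1 has {1,4,7,8,9}; box has {} → only 6 remains.
R8C6 = 2: row 8 has {1,3,6,9}; col 6 has {3,5,6,7}; box has {1,3,4,5,6,7,8,9} → only 2 remains.
R1C5 = 7: row 1 has {2,3,4,8}; col 5 has {1,2,4,5,6,8,9}; box has {4,5,6} → only 7 remains.
R1C8 = 5: row 1 has {2,3,4,7,8}; col 8 has {1,3,4,6,9}; box has {3,4,8,9} → only 5 remains.
R2C5 = 3: row 2 has {4,6,9}; col 5 has {1,2,4,5,6,7,8,9}; box has {4,5,6,7} → only 3 remains.
R2C7 = 1: row 2 has {3,4,6,9}; col 7 has {2,3,4,6,7,9}; box has {3,4,5,8,9} → only 1 remains.

1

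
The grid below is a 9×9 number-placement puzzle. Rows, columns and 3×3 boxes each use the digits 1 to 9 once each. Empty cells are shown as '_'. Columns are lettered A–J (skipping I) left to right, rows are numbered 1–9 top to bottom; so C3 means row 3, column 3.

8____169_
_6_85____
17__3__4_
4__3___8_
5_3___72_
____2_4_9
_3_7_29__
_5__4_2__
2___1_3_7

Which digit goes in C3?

E1 = 7: row 1 has {1,6,8,9}; col 5 has {1,2,3,4,5}; box has {1,3,5,8} → only 7 remains.
G2 = 1: row 2 has {5,6,8}; col 7 has {2,3,4,6,7,9}; box has {4,6,9} → only 1 remains.
G4 = 5: row 4 has {3,4,8}; col 7 has {1,2,3,4,6,7,9}; box has {2,4,7,8,9} → only 5 remains.
A7 = 6: row 7 has {2,3,7,9}; col 1 has {1,2,4,5,8}; box has {2,3,5} → only 6 remains.
E7 = 8: row 7 has {2,3,6,7,9}; col 5 has {1,2,3,4,5,7}; box has {1,2,4,7} → only 8 remains.
G3 = 8: row 3 has {1,3,4,7}; col 7 has {1,2,3,4,5,6,7,9}; box has {1,4,6,9} → only 8 remains.
A6 = 7: row 6 has {2,4,9}; col 1 has {1,2,4,5,6,8}; box has {3,4,5} → only 7 remains.
A8 = 9: row 8 has {2,4,5}; col 1 has {1,2,4,5,6,7,8}; box has {2,3,5,6} → only 9 remains.
D8 = 6: row 8 has {2,4,5,9}; col 4 has {3,7,8}; box has {1,2,4,7,8} → only 6 remains.
F8 = 3: row 8 has {2,4,5,6,9}; col 6 has {1,2}; box has {1,2,4,6,7,8} → only 3 remains.
H8 = 1: row 8 has {2,3,4,5,6,9}; col 8 has {2,4,8,9}; box has {2,3,7,9} → only 1 remains.
J8 = 8: row 8 has {1,2,3,4,5,6,9}; col 9 has {7,9}; box has {1,2,3,7,9} → only 8 remains.
A2 = 3: row 2 has {1,5,6,8}; col 1 has {1,2,4,5,6,7,8,9}; box has {1,6,7,8} → only 3 remains.
H2 = 7: row 2 has {1,3,5,6,8}; col 8 has {1,2,4,8,9}; box has {1,4,6,8,9} → only 7 remains.
J2 = 2: row 2 has {1,3,5,6,7,8}; col 9 has {7,8,9}; box has {1,4,6,7,8,9} → only 2 remains.
J3 = 5: row 3 has {1,3,4,7,8}; col 9 has {2,7,8,9}; box has {1,2,4,6,7,8,9} → only 5 remains.
H7 = 5: row 7 has {2,3,6,7,8,9}; col 8 has {1,2,4,7,8,9}; box has {1,2,3,7,8,9} → only 5 remains.
J7 = 4: row 7 has {2,3,5,6,7,8,9}; col 9 has {2,5,7,8,9}; box has {1,2,3,5,7,8,9} → only 4 remains.
C8 = 7: row 8 has {1,2,3,4,5,6,8,9}; col 3 has {3}; box has {2,3,5,6,9} → only 7 remains.
H9 = 6: row 9 has {1,2,3,7}; col 8 has {1,2,4,5,7,8,9}; box has {1,2,3,4,5,7,8,9} → only 6 remains.
J1 = 3: row 1 has {1,6,7,8,9}; col 9 has {2,4,5,7,8,9}; box has {1,2,4,5,6,7,8,9} → only 3 remains.
H6 = 3: row 6 has {2,4,7,9}; col 8 has {1,2,4,5,6,7,8,9}; box has {2,4,5,7,8,9} → only 3 remains.
C7 = 1: row 7 has {2,3,4,5,6,7,8,9}; col 3 has {3,7}; box has {2,3,5,6,7,9} → only 1 remains.
C1 = 5: in row 1, 5 can only go here (every other open cell in that row sees a 5).
F3 = 6: in row 3, 6 can only go here (every other open cell in that row sees a 6).
F4 = 7: in row 4, 7 can only go here (every other open cell in that row sees a 7).
C6 = 6: in row 6, 6 can only go here (every other open cell in that row sees a 6).
C9 = 8: in column 3, 8 can only go here (every other open cell in that column sees an 8).
B9 = 4: row 9 has {1,2,3,6,7,8}; col 2 has {3,5,6,7}; box has {1,2,3,5,6,7,8,9} → only 4 remains.
B1 = 2: row 1 has {1,3,5,6,7,8,9}; col 2 has {3,4,5,6,7}; box has {1,3,5,6,7,8} → only 2 remains.
D1 = 4: row 1 has {1,2,3,5,6,7,8,9}; col 4 has {3,6,7,8}; box has {1,3,5,6,7,8} → only 4 remains.
F2 = 9: row 2 has {1,2,3,5,6,7,8}; col 6 has {1,2,3,6,7}; box has {1,3,4,5,6,7,8} → only 9 remains.
C3 = 9: row 3 has {1,3,4,5,6,7,8}; col 3 has {1,3,5,6,7,8}; box has {1,2,3,5,6,7,8} → only 9 remains.

9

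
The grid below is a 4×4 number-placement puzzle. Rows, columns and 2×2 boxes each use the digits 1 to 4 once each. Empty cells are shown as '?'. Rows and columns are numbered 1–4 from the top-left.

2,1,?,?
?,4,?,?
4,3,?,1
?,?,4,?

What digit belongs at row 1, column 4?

row 1, column 3 = 3 (sole candidate).
row 1, column 4 = 4: row 1 has {1,2,3}; col 4 has {1}; box has {3} → only 4 remains.

4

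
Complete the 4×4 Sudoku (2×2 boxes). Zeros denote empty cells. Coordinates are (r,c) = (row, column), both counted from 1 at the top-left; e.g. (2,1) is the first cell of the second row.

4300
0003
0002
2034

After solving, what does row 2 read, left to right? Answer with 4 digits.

(1,4) = 1: row 1 has {3,4}; col 4 has {2,3,4}; box has {3} → only 1 remains.
(2,1) = 1: row 2 has {3}; col 1 has {2,4}; box has {3,4} → only 1 remains.
(2,2) = 2: row 2 has {1,3}; col 2 has {3}; box has {1,3,4} → only 2 remains.
(2,3) = 4: row 2 has {1,2,3}; col 3 has {3}; box has {1,3} → only 4 remains.

1243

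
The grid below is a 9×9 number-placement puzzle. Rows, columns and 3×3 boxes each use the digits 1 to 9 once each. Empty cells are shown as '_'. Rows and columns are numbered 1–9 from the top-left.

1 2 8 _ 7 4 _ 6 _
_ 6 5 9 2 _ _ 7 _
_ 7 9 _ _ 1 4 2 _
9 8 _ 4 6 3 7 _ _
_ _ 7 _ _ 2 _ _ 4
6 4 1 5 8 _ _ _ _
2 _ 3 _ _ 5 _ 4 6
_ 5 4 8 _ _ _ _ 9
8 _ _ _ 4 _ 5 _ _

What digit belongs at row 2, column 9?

row 1, column 4 = 3: row 1 has {1,2,4,6,7,8}; col 4 has {4,5,8,9}; box has {1,2,4,7,9} → only 3 remains.
row 1, column 7 = 9: row 1 has {1,2,3,4,6,7,8}; col 7 has {4,5,7}; box has {2,4,6,7} → only 9 remains.
row 1, column 9 = 5: row 1 has {1,2,3,4,6,7,8,9}; col 9 has {4,6,9}; box has {2,4,6,7,9} → only 5 remains.
row 2, column 6 = 8: row 2 has {2,5,6,7,9}; col 6 has {1,2,3,4,5}; box has {1,2,3,4,7,9} → only 8 remains.
row 3, column 1 = 3: row 3 has {1,2,4,7,9}; col 1 has {1,2,6,8,9}; box has {1,2,5,6,7,8,9} → only 3 remains.
row 3, column 4 = 6: row 3 has {1,2,3,4,7,9}; col 4 has {3,4,5,8,9}; box has {1,2,3,4,7,8,9} → only 6 remains.
row 3, column 5 = 5: row 3 has {1,2,3,4,6,7,9}; col 5 has {2,4,6,7,8}; box has {1,2,3,4,6,7,8,9} → only 5 remains.
row 3, column 9 = 8: row 3 has {1,2,3,4,5,6,7,9}; col 9 has {4,5,6,9}; box has {2,4,5,6,7,9} → only 8 remains.
row 4, column 3 = 2: row 4 has {3,4,6,7,8,9}; col 3 has {1,3,4,5,7,8,9}; box has {1,4,6,7,8,9} → only 2 remains.
row 4, column 9 = 1: row 4 has {2,3,4,6,7,8,9}; col 9 has {4,5,6,8,9}; box has {4,7} → only 1 remains.
row 5, column 1 = 5: row 5 has {2,4,7}; col 1 has {1,2,3,6,8,9}; box has {1,2,4,6,7,8,9} → only 5 remains.
row 5, column 2 = 3: row 5 has {2,4,5,7}; col 2 has {2,4,5,6,7,8}; box has {1,2,4,5,6,7,8,9} → only 3 remains.
row 5, column 4 = 1: row 5 has {2,3,4,5,7}; col 4 has {3,4,5,6,8,9}; box has {2,3,4,5,6,8} → only 1 remains.
row 5, column 5 = 9: row 5 has {1,2,3,4,5,7}; col 5 has {2,4,5,6,7,8}; box has {1,2,3,4,5,6,8} → only 9 remains.
row 5, column 8 = 8: row 5 has {1,2,3,4,5,7,9}; col 8 has {2,4,6,7}; box has {1,4,7} → only 8 remains.
row 6, column 6 = 7: row 6 has {1,4,5,6,8}; col 6 has {1,2,3,4,5,8}; box has {1,2,3,4,5,6,8,9} → only 7 remains.
row 7, column 4 = 7: row 7 has {2,3,4,5,6}; col 4 has {1,3,4,5,6,8,9}; box has {4,5,8} → only 7 remains.
row 7, column 5 = 1: row 7 has {2,3,4,5,6,7}; col 5 has {2,4,5,6,7,8,9}; box has {4,5,7,8} → only 1 remains.
row 7, column 7 = 8: row 7 has {1,2,3,4,5,6,7}; col 7 has {4,5,7,9}; box has {4,5,6,9} → only 8 remains.
row 8, column 1 = 7: row 8 has {4,5,8,9}; col 1 has {1,2,3,5,6,8,9}; box has {2,3,4,5,8} → only 7 remains.
row 8, column 5 = 3: row 8 has {4,5,7,8,9}; col 5 has {1,2,4,5,6,7,8,9}; box has {1,4,5,7,8} → only 3 remains.
row 8, column 6 = 6: row 8 has {3,4,5,7,8,9}; col 6 has {1,2,3,4,5,7,8}; box has {1,3,4,5,7,8} → only 6 remains.
row 8, column 8 = 1: row 8 has {3,4,5,6,7,8,9}; col 8 has {2,4,6,7,8}; box has {4,5,6,8,9} → only 1 remains.
row 9, column 3 = 6: row 9 has {4,5,8}; col 3 has {1,2,3,4,5,7,8,9}; box has {2,3,4,5,7,8} → only 6 remains.
row 9, column 4 = 2: row 9 has {4,5,6,8}; col 4 has {1,3,4,5,6,7,8,9}; box has {1,3,4,5,6,7,8} → only 2 remains.
row 9, column 6 = 9: row 9 has {2,4,5,6,8}; col 6 has {1,2,3,4,5,6,7,8}; box has {1,2,3,4,5,6,7,8} → only 9 remains.
row 9, column 8 = 3: row 9 has {2,4,5,6,8,9}; col 8 has {1,2,4,6,7,8}; box has {1,4,5,6,8,9} → only 3 remains.
row 9, column 9 = 7: row 9 has {2,3,4,5,6,8,9}; col 9 has {1,4,5,6,8,9}; box has {1,3,4,5,6,8,9} → only 7 remains.
row 2, column 1 = 4: row 2 has {2,5,6,7,8,9}; col 1 has {1,2,3,5,6,7,8,9}; box has {1,2,3,5,6,7,8,9} → only 4 remains.
row 2, column 9 = 3: row 2 has {2,4,5,6,7,8,9}; col 9 has {1,4,5,6,7,8,9}; box has {2,4,5,6,7,8,9} → only 3 remains.

3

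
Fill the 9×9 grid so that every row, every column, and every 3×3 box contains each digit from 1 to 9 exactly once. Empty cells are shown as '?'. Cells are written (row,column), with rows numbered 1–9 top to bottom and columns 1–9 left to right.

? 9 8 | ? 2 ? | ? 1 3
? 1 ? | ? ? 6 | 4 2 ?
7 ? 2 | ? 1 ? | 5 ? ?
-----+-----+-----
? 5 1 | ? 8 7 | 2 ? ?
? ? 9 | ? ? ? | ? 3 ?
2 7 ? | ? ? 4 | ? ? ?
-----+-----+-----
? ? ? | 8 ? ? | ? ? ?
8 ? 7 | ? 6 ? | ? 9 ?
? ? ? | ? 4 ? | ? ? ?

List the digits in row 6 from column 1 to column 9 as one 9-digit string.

276134985

(1,6) = 5: row 1 has {1,2,3,8,9}; col 6 has {4,6,7}; box has {1,2,6} → only 5 remains.
(5,5) = 5: row 5 has {3,9}; col 5 has {1,2,4,6,8}; box has {4,7,8} → only 5 remains.
(2,9) = 8: in row 2, 8 can only go here (every other open cell in that row sees an 8).
(3,8) = 6: row 3 has {1,2,5,7}; col 8 has {1,2,3,9}; box has {1,2,3,4,5,8} → only 6 remains.
(3,9) = 9: row 3 has {1,2,5,6,7}; col 9 has {3,8}; box has {1,2,3,4,5,6,8} → only 9 remains.
(4,8) = 4: row 4 has {1,2,5,7,8}; col 8 has {1,2,3,6,9}; box has {2,3} → only 4 remains.
(4,9) = 6: row 4 has {1,2,4,5,7,8}; col 9 has {3,8,9}; box has {2,3,4} → only 6 remains.
(1,7) = 7: row 1 has {1,2,3,5,8,9}; col 7 has {2,4,5}; box has {1,2,3,4,5,6,8,9} → only 7 remains.
(4,1) = 3: row 4 has {1,2,4,5,6,7,8}; col 1 has {2,7,8}; box has {1,2,5,7,9} → only 3 remains.
(4,4) = 9: row 4 has {1,2,3,4,5,6,7,8}; col 4 has {8}; box has {4,5,7,8} → only 9 remains.
(6,3) = 6: row 6 has {2,4,7}; col 3 has {1,2,7,8,9}; box has {1,2,3,5,7,9} → only 6 remains.
(6,5) = 3: row 6 has {2,4,6,7}; col 5 has {1,2,4,5,6,8}; box has {4,5,7,8,9} → only 3 remains.
(1,4) = 4: row 1 has {1,2,3,5,7,8,9}; col 4 has {8,9}; box has {1,2,5,6} → only 4 remains.
(2,1) = 5: row 2 has {1,2,4,6,8}; col 1 has {2,3,7,8}; box has {1,2,7,8,9} → only 5 remains.
(2,3) = 3: row 2 has {1,2,4,5,6,8}; col 3 has {1,2,6,7,8,9}; box has {1,2,5,7,8,9} → only 3 remains.
(2,4) = 7: row 2 has {1,2,3,4,5,6,8}; col 4 has {4,8,9}; box has {1,2,4,5,6} → only 7 remains.
(2,5) = 9: row 2 has {1,2,3,4,5,6,7,8}; col 5 has {1,2,3,4,5,6,8}; box has {1,2,4,5,6,7} → only 9 remains.
(3,2) = 4: row 3 has {1,2,5,6,7,9}; col 2 has {1,5,7,9}; box has {1,2,3,5,7,8,9} → only 4 remains.
(3,4) = 3: row 3 has {1,2,4,5,6,7,9}; col 4 has {4,7,8,9}; box has {1,2,4,5,6,7,9} → only 3 remains.
(3,6) = 8: row 3 has {1,2,3,4,5,6,7,9}; col 6 has {4,5,6,7}; box has {1,2,3,4,5,6,7,9} → only 8 remains.
(5,1) = 4: row 5 has {3,5,9}; col 1 has {2,3,5,7,8}; box has {1,2,3,5,6,7,9} → only 4 remains.
(5,2) = 8: row 5 has {3,4,5,9}; col 2 has {1,4,5,7,9}; box has {1,2,3,4,5,6,7,9} → only 8 remains.
(5,7) = 1: row 5 has {3,4,5,8,9}; col 7 has {2,4,5,7}; box has {2,3,4,6} → only 1 remains.
(5,9) = 7: row 5 has {1,3,4,5,8,9}; col 9 has {3,6,8,9}; box has {1,2,3,4,6} → only 7 remains.
(6,4) = 1: row 6 has {2,3,4,6,7}; col 4 has {3,4,7,8,9}; box has {3,4,5,7,8,9} → only 1 remains.
(6,9) = 5: row 6 has {1,2,3,4,6,7}; col 9 has {3,6,7,8,9}; box has {1,2,3,4,6,7} → only 5 remains.
(7,5) = 7: row 7 has {8}; col 5 has {1,2,3,4,5,6,8,9}; box has {4,6,8} → only 7 remains.
(7,8) = 5: row 7 has {7,8}; col 8 has {1,2,3,4,6,9}; box has {9} → only 5 remains.
(8,7) = 3: row 8 has {6,7,8,9}; col 7 has {1,2,4,5,7}; box has {5,9} → only 3 remains.
(9,3) = 5: row 9 has {4}; col 3 has {1,2,3,6,7,8,9}; box has {7,8} → only 5 remains.
(9,4) = 2: row 9 has {4,5}; col 4 has {1,3,4,7,8,9}; box has {4,6,7,8} → only 2 remains.
(9,9) = 1: row 9 has {2,4,5}; col 9 has {3,5,6,7,8,9}; box has {3,5,9} → only 1 remains.
(1,1) = 6: row 1 has {1,2,3,4,5,7,8,9}; col 1 has {2,3,4,5,7,8}; box has {1,2,3,4,5,7,8,9} → only 6 remains.
(5,4) = 6: row 5 has {1,3,4,5,7,8,9}; col 4 has {1,2,3,4,7,8,9}; box has {1,3,4,5,7,8,9} → only 6 remains.
(5,6) = 2: row 5 has {1,3,4,5,6,7,8,9}; col 6 has {4,5,6,7,8}; box has {1,3,4,5,6,7,8,9} → only 2 remains.
(6,8) = 8: row 6 has {1,2,3,4,5,6,7}; col 8 has {1,2,3,4,5,6,9}; box has {1,2,3,4,5,6,7} → only 8 remains.
(7,3) = 4: row 7 has {5,7,8}; col 3 has {1,2,3,5,6,7,8,9}; box has {5,7,8} → only 4 remains.
(7,7) = 6: row 7 has {4,5,7,8}; col 7 has {1,2,3,4,5,7}; box has {1,3,5,9} → only 6 remains.
(7,9) = 2: row 7 has {4,5,6,7,8}; col 9 has {1,3,5,6,7,8,9}; box has {1,3,5,6,9} → only 2 remains.
(8,2) = 2: row 8 has {3,6,7,8,9}; col 2 has {1,4,5,7,8,9}; box has {4,5,7,8} → only 2 remains.
(8,4) = 5: row 8 has {2,3,6,7,8,9}; col 4 has {1,2,3,4,6,7,8,9}; box has {2,4,6,7,8} → only 5 remains.
(8,6) = 1: row 8 has {2,3,5,6,7,8,9}; col 6 has {2,4,5,6,7,8}; box has {2,4,5,6,7,8} → only 1 remains.
(8,9) = 4: row 8 has {1,2,3,5,6,7,8,9}; col 9 has {1,2,3,5,6,7,8,9}; box has {1,2,3,5,6,9} → only 4 remains.
(9,1) = 9: row 9 has {1,2,4,5}; col 1 has {2,3,4,5,6,7,8}; box has {2,4,5,7,8} → only 9 remains.
(9,6) = 3: row 9 has {1,2,4,5,9}; col 6 has {1,2,4,5,6,7,8}; box has {1,2,4,5,6,7,8} → only 3 remains.
(9,7) = 8: row 9 has {1,2,3,4,5,9}; col 7 has {1,2,3,4,5,6,7}; box has {1,2,3,4,5,6,9} → only 8 remains.
(9,8) = 7: row 9 has {1,2,3,4,5,8,9}; col 8 has {1,2,3,4,5,6,8,9}; box has {1,2,3,4,5,6,8,9} → only 7 remains.
(6,7) = 9: row 6 has {1,2,3,4,5,6,7,8}; col 7 has {1,2,3,4,5,6,7,8}; box has {1,2,3,4,5,6,7,8} → only 9 remains.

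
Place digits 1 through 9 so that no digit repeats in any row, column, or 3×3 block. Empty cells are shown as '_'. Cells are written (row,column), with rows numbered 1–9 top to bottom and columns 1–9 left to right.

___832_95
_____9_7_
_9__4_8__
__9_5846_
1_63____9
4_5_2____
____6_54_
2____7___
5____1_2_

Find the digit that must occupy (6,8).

8

(2,5) = 1: row 2 has {7,9}; col 5 has {2,3,4,5,6}; box has {2,3,4,8,9} → only 1 remains.
(5,5) = 7: row 5 has {1,3,6,9}; col 5 has {1,2,3,4,5,6}; box has {2,3,5,8} → only 7 remains.
(5,6) = 4: row 5 has {1,3,6,7,9}; col 6 has {1,2,7,8,9}; box has {2,3,5,7,8} → only 4 remains.
(5,7) = 2: row 5 has {1,3,4,6,7,9}; col 7 has {4,5,8}; box has {4,6,9} → only 2 remains.
(6,6) = 6: row 6 has {2,4,5}; col 6 has {1,2,4,7,8,9}; box has {2,3,4,5,7,8} → only 6 remains.
(7,6) = 3: row 7 has {4,5,6}; col 6 has {1,2,4,6,7,8,9}; box has {1,6,7} → only 3 remains.
(3,6) = 5: row 3 has {4,8,9}; col 6 has {1,2,3,4,6,7,8,9}; box has {1,2,3,4,8,9} → only 5 remains.
(4,4) = 1: row 4 has {4,5,6,8,9}; col 4 has {3,8}; box has {2,3,4,5,6,7,8} → only 1 remains.
(5,2) = 8: row 5 has {1,2,3,4,6,7,9}; col 2 has {9}; box has {1,4,5,6,9} → only 8 remains.
(5,8) = 5: row 5 has {1,2,3,4,6,7,8,9}; col 8 has {2,4,6,7,9}; box has {2,4,6,9} → only 5 remains.
(6,4) = 9: row 6 has {2,4,5,6}; col 4 has {1,3,8}; box has {1,2,3,4,5,6,7,8} → only 9 remains.
(7,4) = 2: row 7 has {3,4,5,6}; col 4 has {1,3,8,9}; box has {1,3,6,7} → only 2 remains.
(9,4) = 4: row 9 has {1,2,5}; col 4 has {1,2,3,8,9}; box has {1,2,3,6,7} → only 4 remains.
(2,4) = 6: row 2 has {1,7,9}; col 4 has {1,2,3,4,8,9}; box has {1,2,3,4,5,8,9} → only 6 remains.
(2,7) = 3: row 2 has {1,6,7,9}; col 7 has {2,4,5,8}; box has {5,7,8,9} → only 3 remains.
(3,4) = 7: row 3 has {4,5,8,9}; col 4 has {1,2,3,4,6,8,9}; box has {1,2,3,4,5,6,8,9} → only 7 remains.
(3,8) = 1: row 3 has {4,5,7,8,9}; col 8 has {2,4,5,6,7,9}; box has {3,5,7,8,9} → only 1 remains.
(8,4) = 5: row 8 has {2,7}; col 4 has {1,2,3,4,6,7,8,9}; box has {1,2,3,4,6,7} → only 5 remains.
(1,7) = 6: row 1 has {2,3,5,8,9}; col 7 has {2,3,4,5,8}; box has {1,3,5,7,8,9} → only 6 remains.
(2,1) = 8: row 2 has {1,3,6,7,9}; col 1 has {1,2,4,5}; box has {9} → only 8 remains.
(3,9) = 2: row 3 has {1,4,5,7,8,9}; col 9 has {5,9}; box has {1,3,5,6,7,8,9} → only 2 remains.
(1,1) = 7: row 1 has {2,3,5,6,8,9}; col 1 has {1,2,4,5,8}; box has {8,9} → only 7 remains.
(2,9) = 4: row 2 has {1,3,6,7,8,9}; col 9 has {2,5,9}; box has {1,2,3,5,6,7,8,9} → only 4 remains.
(3,3) = 3: row 3 has {1,2,4,5,7,8,9}; col 3 has {5,6,9}; box has {7,8,9} → only 3 remains.
(4,1) = 3: row 4 has {1,4,5,6,8,9}; col 1 has {1,2,4,5,7,8}; box has {1,4,5,6,8,9} → only 3 remains.
(4,9) = 7: row 4 has {1,3,4,5,6,8,9}; col 9 has {2,4,5,9}; box has {2,4,5,6,9} → only 7 remains.
(6,2) = 7: row 6 has {2,4,5,6,9}; col 2 has {8,9}; box has {1,3,4,5,6,8,9} → only 7 remains.
(6,7) = 1: row 6 has {2,4,5,6,7,9}; col 7 has {2,3,4,5,6,8}; box has {2,4,5,6,7,9} → only 1 remains.
(7,1) = 9: row 7 has {2,3,4,5,6}; col 1 has {1,2,3,4,5,7,8}; box has {2,5} → only 9 remains.
(7,2) = 1: row 7 has {2,3,4,5,6,9}; col 2 has {7,8,9}; box has {2,5,9} → only 1 remains.
(7,9) = 8: row 7 has {1,2,3,4,5,6,9}; col 9 has {2,4,5,7,9}; box has {2,4,5} → only 8 remains.
(8,7) = 9: row 8 has {2,5,7}; col 7 has {1,2,3,4,5,6,8}; box has {2,4,5,8} → only 9 remains.
(8,8) = 3: row 8 has {2,5,7,9}; col 8 has {1,2,4,5,6,7,9}; box has {2,4,5,8,9} → only 3 remains.
(9,7) = 7: row 9 has {1,2,4,5}; col 7 has {1,2,3,4,5,6,8,9}; box has {2,3,4,5,8,9} → only 7 remains.
(9,9) = 6: row 9 has {1,2,4,5,7}; col 9 has {2,4,5,7,8,9}; box has {2,3,4,5,7,8,9} → only 6 remains.
(1,2) = 4: row 1 has {2,3,5,6,7,8,9}; col 2 has {1,7,8,9}; box has {3,7,8,9} → only 4 remains.
(1,3) = 1: row 1 has {2,3,4,5,6,7,8,9}; col 3 has {3,5,6,9}; box has {3,4,7,8,9} → only 1 remains.
(2,3) = 2: row 2 has {1,3,4,6,7,8,9}; col 3 has {1,3,5,6,9}; box has {1,3,4,7,8,9} → only 2 remains.
(3,1) = 6: row 3 has {1,2,3,4,5,7,8,9}; col 1 has {1,2,3,4,5,7,8,9}; box has {1,2,3,4,7,8,9} → only 6 remains.
(4,2) = 2: row 4 has {1,3,4,5,6,7,8,9}; col 2 has {1,4,7,8,9}; box has {1,3,4,5,6,7,8,9} → only 2 remains.
(6,8) = 8: row 6 has {1,2,4,5,6,7,9}; col 8 has {1,2,3,4,5,6,7,9}; box has {1,2,4,5,6,7,9} → only 8 remains.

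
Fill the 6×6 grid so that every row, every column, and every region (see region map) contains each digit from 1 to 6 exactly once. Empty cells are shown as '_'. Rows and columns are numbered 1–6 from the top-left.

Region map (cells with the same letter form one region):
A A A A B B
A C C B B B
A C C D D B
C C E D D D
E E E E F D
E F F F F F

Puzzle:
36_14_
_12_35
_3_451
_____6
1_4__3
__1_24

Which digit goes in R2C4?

R1C3 = 5: row 1 has {1,3,4,6}; col 3 has {1,2,4}; region has {1,3,6} → only 5 remains.
R1C6 = 2: row 1 has {1,3,4,5,6}; col 6 has {1,3,4,5,6}; region has {1,3,4,5} → only 2 remains.
R2C1 = 4: row 2 has {1,2,3,5}; col 1 has {1,3}; region has {1,3,5,6} → only 4 remains.
R2C4 = 6: row 2 has {1,2,3,4,5}; col 4 has {1,4}; region has {1,2,3,4,5} → only 6 remains.

6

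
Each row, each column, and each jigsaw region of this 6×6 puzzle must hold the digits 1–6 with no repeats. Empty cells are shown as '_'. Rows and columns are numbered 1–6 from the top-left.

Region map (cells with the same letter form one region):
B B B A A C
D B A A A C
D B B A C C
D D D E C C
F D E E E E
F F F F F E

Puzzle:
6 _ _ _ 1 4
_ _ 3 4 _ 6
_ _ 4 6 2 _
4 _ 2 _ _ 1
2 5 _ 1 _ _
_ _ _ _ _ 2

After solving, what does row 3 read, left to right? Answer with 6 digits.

314625

R1C3 = 5 (sole candidate).
R1C4 = 2 (sole candidate).
R2C1 = 1 (sole candidate).
R2C2 = 2 (sole candidate).
R2C5 = 5 (sole candidate).
R3C1 = 3: row 3 has {2,4,6}; col 1 has {1,2,4,6}; region has {1,2,4,5} → only 3 remains.
R3C2 = 1: row 3 has {2,3,4,6}; col 2 has {2,5}; region has {2,4,5,6} → only 1 remains.
R3C6 = 5: row 3 has {1,2,3,4,6}; col 6 has {1,2,4,6}; region has {1,2,4,6} → only 5 remains.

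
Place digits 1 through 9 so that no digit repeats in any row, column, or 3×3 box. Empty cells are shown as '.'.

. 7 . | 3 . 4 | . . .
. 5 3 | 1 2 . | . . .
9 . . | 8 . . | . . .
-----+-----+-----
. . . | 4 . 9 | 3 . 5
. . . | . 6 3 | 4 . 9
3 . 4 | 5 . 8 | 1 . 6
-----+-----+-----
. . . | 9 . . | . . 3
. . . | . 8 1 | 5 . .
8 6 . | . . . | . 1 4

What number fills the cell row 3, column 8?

3

row 6, column 5 = 7 (sole candidate).
row 6, column 8 = 2 (sole candidate).
row 3, column 5 = 5 (sole candidate).
row 4, column 5 = 1 (sole candidate).
row 5, column 4 = 2 (sole candidate).
row 6, column 2 = 9 (sole candidate).
row 7, column 5 = 4 (sole candidate).
row 9, column 4 = 7 (sole candidate).
row 9, column 5 = 3 (sole candidate).
row 1, column 5 = 9 (sole candidate).
row 8, column 4 = 6 (sole candidate).
row 1, column 8 = 5 (hidden single in row 1).
row 3, column 8 = 3: in row 3, 3 can only go here (every other open cell in that row sees a 3).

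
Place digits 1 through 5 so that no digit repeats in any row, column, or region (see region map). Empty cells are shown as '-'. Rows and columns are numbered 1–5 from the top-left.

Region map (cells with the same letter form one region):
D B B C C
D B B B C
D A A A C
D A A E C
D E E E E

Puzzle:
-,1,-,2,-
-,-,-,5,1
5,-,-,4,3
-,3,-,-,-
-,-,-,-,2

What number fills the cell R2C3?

2

R3C2 = 2: row 3 has {3,4,5}; col 2 has {1,3}; region has {3,4} → only 2 remains.
R3C3 = 1: row 3 has {2,3,4,5}; col 3 has {}; region has {2,3,4} → only 1 remains.
R4C3 = 5: row 4 has {3}; col 3 has {1}; region has {1,2,3,4} → only 5 remains.
R4C4 = 1: row 4 has {3,5}; col 4 has {2,4,5}; region has {2} → only 1 remains.
R4C5 = 4: row 4 has {1,3,5}; col 5 has {1,2,3}; region has {1,2,3} → only 4 remains.
R5C4 = 3: row 5 has {2}; col 4 has {1,2,4,5}; region has {1,2} → only 3 remains.
R1C5 = 5: row 1 has {1,2}; col 5 has {1,2,3,4}; region has {1,2,3,4} → only 5 remains.
R2C2 = 4: row 2 has {1,5}; col 2 has {1,2,3}; region has {1,5} → only 4 remains.
R4C1 = 2: row 4 has {1,3,4,5}; col 1 has {5}; region has {5} → only 2 remains.
R5C2 = 5: row 5 has {2,3}; col 2 has {1,2,3,4}; region has {1,2,3} → only 5 remains.
R5C3 = 4: row 5 has {2,3,5}; col 3 has {1,5}; region has {1,2,3,5} → only 4 remains.
R1C3 = 3: row 1 has {1,2,5}; col 3 has {1,4,5}; region has {1,4,5} → only 3 remains.
R2C1 = 3: row 2 has {1,4,5}; col 1 has {2,5}; region has {2,5} → only 3 remains.
R2C3 = 2: row 2 has {1,3,4,5}; col 3 has {1,3,4,5}; region has {1,3,4,5} → only 2 remains.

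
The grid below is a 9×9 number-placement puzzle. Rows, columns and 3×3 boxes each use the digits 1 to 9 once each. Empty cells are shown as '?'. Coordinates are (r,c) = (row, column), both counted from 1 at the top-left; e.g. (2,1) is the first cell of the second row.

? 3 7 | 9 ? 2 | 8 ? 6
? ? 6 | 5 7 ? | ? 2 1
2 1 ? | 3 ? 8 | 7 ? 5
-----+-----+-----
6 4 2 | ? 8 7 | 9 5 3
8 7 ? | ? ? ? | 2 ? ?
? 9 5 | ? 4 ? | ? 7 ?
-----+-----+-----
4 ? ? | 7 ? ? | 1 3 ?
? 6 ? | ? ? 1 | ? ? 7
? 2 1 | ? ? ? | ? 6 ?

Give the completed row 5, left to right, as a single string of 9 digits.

873659214

(1,1) = 5 (sole candidate).
(1,5) = 1 (sole candidate).
(1,8) = 4 (sole candidate).
(2,1) = 9 (sole candidate).
(2,2) = 8 (sole candidate).
(2,6) = 4 (sole candidate).
(2,7) = 3 (sole candidate).
(3,3) = 4 (sole candidate).
(3,5) = 6 (sole candidate).
(3,8) = 9 (sole candidate).
(4,4) = 1 (sole candidate).
(5,3) = 3: row 5 has {2,7,8}; col 3 has {1,2,4,5,6,7}; box has {2,4,5,6,7,8,9} → only 3 remains.
(5,4) = 6: row 5 has {2,3,7,8}; col 4 has {1,3,5,7,9}; box has {1,4,7,8} → only 6 remains.
(5,8) = 1: row 5 has {2,3,6,7,8}; col 8 has {2,3,4,5,6,7,9}; box has {2,3,5,7,9} → only 1 remains.
(5,9) = 4: row 5 has {1,2,3,6,7,8}; col 9 has {1,3,5,6,7}; box has {1,2,3,5,7,9} → only 4 remains.
(6,1) = 1 (sole candidate).
(6,4) = 2 (sole candidate).
(6,6) = 3 (sole candidate).
(6,7) = 6 (sole candidate).
(6,9) = 8 (sole candidate).
(7,2) = 5 (sole candidate).
(8,1) = 3 (sole candidate).
(8,8) = 8 (sole candidate).
(9,1) = 7 (sole candidate).
(9,9) = 9 (sole candidate).
(7,9) = 2 (sole candidate).
(8,3) = 9 (sole candidate).
(8,4) = 4 (sole candidate).
(8,7) = 5 (sole candidate).
(9,4) = 8 (sole candidate).
(9,6) = 5 (sole candidate).
(9,7) = 4 (sole candidate).
(5,6) = 9: row 5 has {1,2,3,4,6,7,8}; col 6 has {1,2,3,4,5,7,8}; box has {1,2,3,4,6,7,8} → only 9 remains.
(7,3) = 8 (sole candidate).
(7,5) = 9 (sole candidate).
(7,6) = 6 (sole candidate).
(8,5) = 2 (sole candidate).
(9,5) = 3 (sole candidate).
(5,5) = 5: row 5 has {1,2,3,4,6,7,8,9}; col 5 has {1,2,3,4,6,7,8,9}; box has {1,2,3,4,6,7,8,9} → only 5 remains.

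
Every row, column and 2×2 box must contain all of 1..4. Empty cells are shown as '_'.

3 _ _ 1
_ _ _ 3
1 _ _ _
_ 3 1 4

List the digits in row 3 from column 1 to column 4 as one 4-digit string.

1432

r3c4 = 2: row 3 has {1}; col 4 has {1,3,4}; box has {1,4} → only 2 remains.
r4c1 = 2 (sole candidate).
r2c1 = 4 (sole candidate).
r2c3 = 2 (sole candidate).
r3c2 = 4: row 3 has {1,2}; col 2 has {3}; box has {1,2,3} → only 4 remains.
r3c3 = 3: row 3 has {1,2,4}; col 3 has {1,2}; box has {1,2,4} → only 3 remains.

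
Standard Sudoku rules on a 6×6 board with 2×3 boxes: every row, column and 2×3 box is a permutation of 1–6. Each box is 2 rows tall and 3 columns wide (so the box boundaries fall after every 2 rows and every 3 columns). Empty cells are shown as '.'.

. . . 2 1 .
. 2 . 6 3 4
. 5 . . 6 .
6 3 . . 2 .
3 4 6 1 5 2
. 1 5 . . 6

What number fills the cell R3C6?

R1C2 = 6: row 1 has {1,2}; col 2 has {1,2,3,4,5}; box has {2} → only 6 remains.
R1C6 = 5: row 1 has {1,2,6}; col 6 has {2,4,6}; box has {1,2,3,4,6} → only 5 remains.
R2C3 = 1: row 2 has {2,3,4,6}; col 3 has {5,6}; box has {2,6} → only 1 remains.
R4C3 = 4: row 4 has {2,3,6}; col 3 has {1,5,6}; box has {3,5,6} → only 4 remains.
R4C4 = 5: row 4 has {2,3,4,6}; col 4 has {1,2,6}; box has {2,6} → only 5 remains.
R4C6 = 1: row 4 has {2,3,4,5,6}; col 6 has {2,4,5,6}; box has {2,5,6} → only 1 remains.
R6C1 = 2: row 6 has {1,5,6}; col 1 has {3,6}; box has {1,3,4,5,6} → only 2 remains.
R6C5 = 4: row 6 has {1,2,5,6}; col 5 has {1,2,3,5,6}; box has {1,2,5,6} → only 4 remains.
R1C1 = 4: row 1 has {1,2,5,6}; col 1 has {2,3,6}; box has {1,2,6} → only 4 remains.
R1C3 = 3: row 1 has {1,2,4,5,6}; col 3 has {1,4,5,6}; box has {1,2,4,6} → only 3 remains.
R2C1 = 5: row 2 has {1,2,3,4,6}; col 1 has {2,3,4,6}; box has {1,2,3,4,6} → only 5 remains.
R3C1 = 1: row 3 has {5,6}; col 1 has {2,3,4,5,6}; box has {3,4,5,6} → only 1 remains.
R3C3 = 2: row 3 has {1,5,6}; col 3 has {1,3,4,5,6}; box has {1,3,4,5,6} → only 2 remains.
R3C6 = 3: row 3 has {1,2,5,6}; col 6 has {1,2,4,5,6}; box has {1,2,5,6} → only 3 remains.

3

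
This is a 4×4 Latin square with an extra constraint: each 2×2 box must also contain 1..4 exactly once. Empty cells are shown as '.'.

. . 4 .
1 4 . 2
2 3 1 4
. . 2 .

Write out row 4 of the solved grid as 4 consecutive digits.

4123

R1C1 = 3: row 1 has {4}; col 1 has {1,2}; box has {1,4} → only 3 remains.
R1C2 = 2: row 1 has {3,4}; col 2 has {3,4}; box has {1,3,4} → only 2 remains.
R1C4 = 1: row 1 has {2,3,4}; col 4 has {2,4}; box has {2,4} → only 1 remains.
R2C3 = 3: row 2 has {1,2,4}; col 3 has {1,2,4}; box has {1,2,4} → only 3 remains.
R4C1 = 4: row 4 has {2}; col 1 has {1,2,3}; box has {2,3} → only 4 remains.
R4C2 = 1: row 4 has {2,4}; col 2 has {2,3,4}; box has {2,3,4} → only 1 remains.
R4C4 = 3: row 4 has {1,2,4}; col 4 has {1,2,4}; box has {1,2,4} → only 3 remains.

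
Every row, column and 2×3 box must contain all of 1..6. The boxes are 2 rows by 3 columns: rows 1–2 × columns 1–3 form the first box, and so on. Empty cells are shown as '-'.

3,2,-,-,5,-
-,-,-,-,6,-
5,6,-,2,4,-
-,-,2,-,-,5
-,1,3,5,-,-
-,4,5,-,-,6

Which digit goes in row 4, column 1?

row 2, column 2 = 5 (sole candidate).
row 3, column 3 = 1 (sole candidate).
row 3, column 6 = 3 (sole candidate).
row 4, column 1 = 4: row 4 has {2,5}; col 1 has {3,5}; box has {1,2,5,6} → only 4 remains.

4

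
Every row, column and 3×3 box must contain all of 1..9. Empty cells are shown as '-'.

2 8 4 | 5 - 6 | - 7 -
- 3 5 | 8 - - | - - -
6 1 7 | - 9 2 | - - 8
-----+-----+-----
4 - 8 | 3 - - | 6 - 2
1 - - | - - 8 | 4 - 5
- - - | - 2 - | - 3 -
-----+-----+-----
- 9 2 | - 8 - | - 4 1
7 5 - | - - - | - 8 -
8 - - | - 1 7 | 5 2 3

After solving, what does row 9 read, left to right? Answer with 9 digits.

row 1, column 5 = 3: row 1 has {2,4,5,6,7,8}; col 5 has {1,2,8,9}; box has {2,5,6,8,9} → only 3 remains.
row 1, column 9 = 9: row 1 has {2,3,4,5,6,7,8}; col 9 has {1,2,3,5,8}; box has {7,8} → only 9 remains.
row 2, column 1 = 9: row 2 has {3,5,8}; col 1 has {1,2,4,6,7,8}; box has {1,2,3,4,5,6,7,8} → only 9 remains.
row 3, column 4 = 4: row 3 has {1,2,6,7,8,9}; col 4 has {3,5,8}; box has {2,3,5,6,8,9} → only 4 remains.
row 3, column 7 = 3: row 3 has {1,2,4,6,7,8,9}; col 7 has {4,5,6}; box has {7,8,9} → only 3 remains.
row 3, column 8 = 5: row 3 has {1,2,3,4,6,7,8,9}; col 8 has {2,3,4,7,8}; box has {3,7,8,9} → only 5 remains.
row 4, column 2 = 7: row 4 has {2,3,4,6,8}; col 2 has {1,3,5,8,9}; box has {1,4,8} → only 7 remains.
row 4, column 5 = 5: row 4 has {2,3,4,6,7,8}; col 5 has {1,2,3,8,9}; box has {2,3,8} → only 5 remains.
row 5, column 8 = 9: row 5 has {1,4,5,8}; col 8 has {2,3,4,5,7,8}; box has {2,3,4,5,6} → only 9 remains.
row 6, column 1 = 5: row 6 has {2,3}; col 1 has {1,2,4,6,7,8,9}; box has {1,4,7,8} → only 5 remains.
row 6, column 2 = 6: row 6 has {2,3,5}; col 2 has {1,3,5,7,8,9}; box has {1,4,5,7,8} → only 6 remains.
row 6, column 3 = 9: row 6 has {2,3,5,6}; col 3 has {2,4,5,7,8}; box has {1,4,5,6,7,8} → only 9 remains.
row 6, column 9 = 7: row 6 has {2,3,5,6,9}; col 9 has {1,2,3,5,8,9}; box has {2,3,4,5,6,9} → only 7 remains.
row 7, column 1 = 3: row 7 has {1,2,4,8,9}; col 1 has {1,2,4,5,6,7,8,9}; box has {2,5,7,8,9} → only 3 remains.
row 7, column 4 = 6: row 7 has {1,2,3,4,8,9}; col 4 has {3,4,5,8}; box has {1,7,8} → only 6 remains.
row 7, column 6 = 5: row 7 has {1,2,3,4,6,8,9}; col 6 has {2,6,7,8}; box has {1,6,7,8} → only 5 remains.
row 7, column 7 = 7: row 7 has {1,2,3,4,5,6,8,9}; col 7 has {3,4,5,6}; box has {1,2,3,4,5,8} → only 7 remains.
row 8, column 5 = 4: row 8 has {5,7,8}; col 5 has {1,2,3,5,8,9}; box has {1,5,6,7,8} → only 4 remains.
row 8, column 7 = 9: row 8 has {4,5,7,8}; col 7 has {3,4,5,6,7}; box has {1,2,3,4,5,7,8} → only 9 remains.
row 8, column 9 = 6: row 8 has {4,5,7,8,9}; col 9 has {1,2,3,5,7,8,9}; box has {1,2,3,4,5,7,8,9} → only 6 remains.
row 9, column 2 = 4: row 9 has {1,2,3,5,7,8}; col 2 has {1,3,5,6,7,8,9}; box has {2,3,5,7,8,9} → only 4 remains.
row 9, column 3 = 6: row 9 has {1,2,3,4,5,7,8}; col 3 has {2,4,5,7,8,9}; box has {2,3,4,5,7,8,9} → only 6 remains.
row 9, column 4 = 9: row 9 has {1,2,3,4,5,6,7,8}; col 4 has {3,4,5,6,8}; box has {1,4,5,6,7,8} → only 9 remains.

846917523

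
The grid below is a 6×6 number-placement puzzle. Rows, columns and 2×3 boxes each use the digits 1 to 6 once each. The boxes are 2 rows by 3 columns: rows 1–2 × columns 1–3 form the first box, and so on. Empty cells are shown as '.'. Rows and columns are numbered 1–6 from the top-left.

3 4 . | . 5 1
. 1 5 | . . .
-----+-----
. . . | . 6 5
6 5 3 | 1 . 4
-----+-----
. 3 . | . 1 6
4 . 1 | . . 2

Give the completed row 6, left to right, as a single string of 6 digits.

461532

r2c1 = 2: row 2 has {1,5}; col 1 has {3,4,6}; box has {1,3,4,5} → only 2 remains.
r2c6 = 3: row 2 has {1,2,5}; col 6 has {1,2,4,5,6}; box has {1,5} → only 3 remains.
r3c1 = 1: row 3 has {5,6}; col 1 has {2,3,4,6}; box has {3,5,6} → only 1 remains.
r3c2 = 2: row 3 has {1,5,6}; col 2 has {1,3,4,5}; box has {1,3,5,6} → only 2 remains.
r3c3 = 4: row 3 has {1,2,5,6}; col 3 has {1,3,5}; box has {1,2,3,5,6} → only 4 remains.
r3c4 = 3: row 3 has {1,2,4,5,6}; col 4 has {1}; box has {1,4,5,6} → only 3 remains.
r4c5 = 2: row 4 has {1,3,4,5,6}; col 5 has {1,5,6}; box has {1,3,4,5,6} → only 2 remains.
r5c1 = 5: row 5 has {1,3,6}; col 1 has {1,2,3,4,6}; box has {1,3,4} → only 5 remains.
r5c3 = 2: row 5 has {1,3,5,6}; col 3 has {1,3,4,5}; box has {1,3,4,5} → only 2 remains.
r5c4 = 4: row 5 has {1,2,3,5,6}; col 4 has {1,3}; box has {1,2,6} → only 4 remains.
r6c2 = 6: row 6 has {1,2,4}; col 2 has {1,2,3,4,5}; box has {1,2,3,4,5} → only 6 remains.
r6c4 = 5: row 6 has {1,2,4,6}; col 4 has {1,3,4}; box has {1,2,4,6} → only 5 remains.
r6c5 = 3: row 6 has {1,2,4,5,6}; col 5 has {1,2,5,6}; box has {1,2,4,5,6} → only 3 remains.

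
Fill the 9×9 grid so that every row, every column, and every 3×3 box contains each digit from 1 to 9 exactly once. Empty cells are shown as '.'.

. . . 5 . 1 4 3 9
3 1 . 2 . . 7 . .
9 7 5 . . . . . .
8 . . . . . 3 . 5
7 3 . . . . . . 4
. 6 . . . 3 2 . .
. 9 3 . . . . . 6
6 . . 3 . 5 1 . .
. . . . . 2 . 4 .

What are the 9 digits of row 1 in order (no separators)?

row 1, column 1 = 2: row 1 has {1,3,4,5,9}; col 1 has {3,6,7,8,9}; box has {1,3,5,7,9} → only 2 remains.
row 1, column 2 = 8: row 1 has {1,2,3,4,5,9}; col 2 has {1,3,6,7,9}; box has {1,2,3,5,7,9} → only 8 remains.
row 1, column 3 = 6: row 1 has {1,2,3,4,5,8,9}; col 3 has {3,5}; box has {1,2,3,5,7,8,9} → only 6 remains.
row 1, column 5 = 7: row 1 has {1,2,3,4,5,6,8,9}; col 5 has {}; box has {1,2,5} → only 7 remains.

286571439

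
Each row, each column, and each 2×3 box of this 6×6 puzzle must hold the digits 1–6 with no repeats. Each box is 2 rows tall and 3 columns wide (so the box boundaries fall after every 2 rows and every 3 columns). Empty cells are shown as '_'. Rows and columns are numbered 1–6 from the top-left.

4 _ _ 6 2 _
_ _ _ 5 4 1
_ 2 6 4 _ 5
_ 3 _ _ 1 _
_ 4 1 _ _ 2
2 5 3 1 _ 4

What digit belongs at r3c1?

1

r1c2 = 1 (sole candidate).
r1c3 = 5 (sole candidate).
r1c6 = 3 (sole candidate).
r2c2 = 6 (sole candidate).
r2c3 = 2 (sole candidate).
r3c1 = 1: row 3 has {2,4,5,6}; col 1 has {2,4}; box has {2,3,6} → only 1 remains.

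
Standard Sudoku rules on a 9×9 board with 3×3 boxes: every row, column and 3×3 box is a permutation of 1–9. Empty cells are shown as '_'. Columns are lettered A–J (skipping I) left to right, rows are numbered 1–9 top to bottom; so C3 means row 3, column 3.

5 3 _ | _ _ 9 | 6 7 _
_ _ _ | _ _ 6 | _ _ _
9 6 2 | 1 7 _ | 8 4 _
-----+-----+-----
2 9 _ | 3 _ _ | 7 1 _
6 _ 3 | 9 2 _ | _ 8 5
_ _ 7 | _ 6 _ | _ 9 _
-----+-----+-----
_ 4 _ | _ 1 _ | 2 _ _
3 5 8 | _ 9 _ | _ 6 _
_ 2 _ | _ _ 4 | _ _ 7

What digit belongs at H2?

J3 = 3 (sole candidate).
B5 = 1 (sole candidate).
F5 = 7 (sole candidate).
G5 = 4 (sole candidate).
B6 = 8 (sole candidate).
G6 = 3 (sole candidate).
J6 = 2 (sole candidate).
A7 = 7 (sole candidate).
F8 = 2 (sole candidate).
G8 = 1 (sole candidate).
J8 = 4 (sole candidate).
A9 = 1 (sole candidate).
J1 = 1 (sole candidate).
B2 = 7 (sole candidate).
J2 = 9 (sole candidate).
F3 = 5 (sole candidate).
F4 = 8 (sole candidate).
J4 = 6 (sole candidate).
A6 = 4 (sole candidate).
D6 = 5 (sole candidate).
F6 = 1 (sole candidate).
F7 = 3 (sole candidate).
H7 = 5 (sole candidate).
J7 = 8 (sole candidate).
D8 = 7 (sole candidate).
G9 = 9 (sole candidate).
H9 = 3 (sole candidate).
C1 = 4 (sole candidate).
E1 = 8 (sole candidate).
A2 = 8 (sole candidate).
C2 = 1 (sole candidate).
G2 = 5 (sole candidate).
H2 = 2: row 2 has {1,5,6,7,8,9}; col 8 has {1,3,4,5,6,7,8,9}; box has {1,3,4,5,6,7,8,9} → only 2 remains.

2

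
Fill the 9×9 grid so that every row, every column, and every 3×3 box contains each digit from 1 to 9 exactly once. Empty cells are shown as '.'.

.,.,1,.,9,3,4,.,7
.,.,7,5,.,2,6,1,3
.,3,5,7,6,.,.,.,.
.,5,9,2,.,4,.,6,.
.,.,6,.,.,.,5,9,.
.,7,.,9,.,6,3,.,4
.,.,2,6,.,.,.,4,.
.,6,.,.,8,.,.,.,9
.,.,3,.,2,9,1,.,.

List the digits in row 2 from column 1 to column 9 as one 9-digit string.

row 1, column 4 = 8 (sole candidate).
row 2, column 5 = 4: row 2 has {1,2,3,5,6,7}; col 5 has {2,6,8,9}; box has {2,3,5,6,7,8,9} → only 4 remains.
row 3, column 6 = 1 (sole candidate).
row 6, column 3 = 8 (sole candidate).
row 6, column 8 = 2 (sole candidate).
row 8, column 3 = 4 (sole candidate).
row 9, column 2 = 8 (sole candidate).
row 9, column 4 = 4 (sole candidate).
row 1, column 2 = 2 (sole candidate).
row 1, column 8 = 5 (sole candidate).
row 2, column 2 = 9: row 2 has {1,2,3,4,5,6,7}; col 2 has {2,3,5,6,7,8}; box has {1,2,3,5,7} → only 9 remains.
row 3, column 8 = 8 (sole candidate).
row 3, column 9 = 2 (sole candidate).
row 6, column 1 = 1 (sole candidate).
row 6, column 5 = 5 (sole candidate).
row 7, column 2 = 1 (sole candidate).
row 9, column 8 = 7 (sole candidate).
row 1, column 1 = 6 (sole candidate).
row 2, column 1 = 8: row 2 has {1,2,3,4,5,6,7,9}; col 1 has {1,6}; box has {1,2,3,5,6,7,9} → only 8 remains.

897542613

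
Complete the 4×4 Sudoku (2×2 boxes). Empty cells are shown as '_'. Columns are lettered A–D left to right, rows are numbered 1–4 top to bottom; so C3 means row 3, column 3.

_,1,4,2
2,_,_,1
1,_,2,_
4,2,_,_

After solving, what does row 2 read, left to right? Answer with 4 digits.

A1 = 3 (sole candidate).
B2 = 4: row 2 has {1,2}; col 2 has {1,2}; box has {1,2,3} → only 4 remains.
C2 = 3: row 2 has {1,2,4}; col 3 has {2,4}; box has {1,2,4} → only 3 remains.

2431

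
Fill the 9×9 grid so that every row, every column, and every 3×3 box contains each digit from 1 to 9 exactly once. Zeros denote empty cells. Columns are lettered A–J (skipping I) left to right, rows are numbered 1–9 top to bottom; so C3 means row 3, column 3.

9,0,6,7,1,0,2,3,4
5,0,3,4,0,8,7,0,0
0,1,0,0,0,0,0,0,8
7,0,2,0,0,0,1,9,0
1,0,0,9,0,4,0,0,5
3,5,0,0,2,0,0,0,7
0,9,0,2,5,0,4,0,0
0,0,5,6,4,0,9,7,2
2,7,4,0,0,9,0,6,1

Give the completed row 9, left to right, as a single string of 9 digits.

274839561

B1 = 8 (sole candidate).
F1 = 5 (sole candidate).
B2 = 2 (sole candidate).
H2 = 1 (sole candidate).
A3 = 4 (sole candidate).
C3 = 7 (sole candidate).
D3 = 3 (sole candidate).
H3 = 5 (sole candidate).
B5 = 6 (sole candidate).
C5 = 8 (sole candidate).
G5 = 3 (sole candidate).
H5 = 2 (sole candidate).
C6 = 9 (sole candidate).
C7 = 1 (sole candidate).
H7 = 8 (sole candidate).
J7 = 3 (sole candidate).
A8 = 8 (sole candidate).
B8 = 3 (sole candidate).
F8 = 1 (sole candidate).
D9 = 8: row 9 has {1,2,4,6,7,9}; col 4 has {2,3,4,6,7,9}; box has {1,2,4,5,6,9} → only 8 remains.
E9 = 3: row 9 has {1,2,4,6,7,8,9}; col 5 has {1,2,4,5}; box has {1,2,4,5,6,8,9} → only 3 remains.
G9 = 5: row 9 has {1,2,3,4,6,7,8,9}; col 7 has {1,2,3,4,7,9}; box has {1,2,3,4,6,7,8,9} → only 5 remains.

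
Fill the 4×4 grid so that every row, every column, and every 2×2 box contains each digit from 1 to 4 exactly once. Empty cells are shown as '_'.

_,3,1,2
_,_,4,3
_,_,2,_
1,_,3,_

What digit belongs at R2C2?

1

R1C1 = 4 (sole candidate).
R2C1 = 2 (sole candidate).
R2C2 = 1: row 2 has {2,3,4}; col 2 has {3}; box has {2,3,4} → only 1 remains.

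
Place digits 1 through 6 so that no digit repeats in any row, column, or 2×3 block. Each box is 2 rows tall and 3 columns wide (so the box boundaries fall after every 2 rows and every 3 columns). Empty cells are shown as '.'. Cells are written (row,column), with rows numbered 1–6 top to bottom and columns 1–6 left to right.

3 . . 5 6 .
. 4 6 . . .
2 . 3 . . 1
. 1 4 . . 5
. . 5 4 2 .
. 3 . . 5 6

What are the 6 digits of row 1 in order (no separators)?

(1,2) = 2: row 1 has {3,5,6}; col 2 has {1,3,4}; box has {3,4,6} → only 2 remains.
(1,3) = 1: row 1 has {2,3,5,6}; col 3 has {3,4,5,6}; box has {2,3,4,6} → only 1 remains.
(1,6) = 4: row 1 has {1,2,3,5,6}; col 6 has {1,5,6}; box has {5,6} → only 4 remains.

321564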